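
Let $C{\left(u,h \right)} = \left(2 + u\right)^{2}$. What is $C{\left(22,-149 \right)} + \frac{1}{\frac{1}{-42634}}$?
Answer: $-42058$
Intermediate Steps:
$C{\left(22,-149 \right)} + \frac{1}{\frac{1}{-42634}} = \left(2 + 22\right)^{2} + \frac{1}{\frac{1}{-42634}} = 24^{2} + \frac{1}{- \frac{1}{42634}} = 576 - 42634 = -42058$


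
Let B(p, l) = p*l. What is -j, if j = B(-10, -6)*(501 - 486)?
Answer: -900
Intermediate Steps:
B(p, l) = l*p
j = 900 (j = (-6*(-10))*(501 - 486) = 60*15 = 900)
-j = -1*900 = -900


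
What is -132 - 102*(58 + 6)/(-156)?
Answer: -1172/13 ≈ -90.154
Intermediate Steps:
-132 - 102*(58 + 6)/(-156) = -132 - 6528*(-1)/156 = -132 - 102*(-16/39) = -132 + 544/13 = -1172/13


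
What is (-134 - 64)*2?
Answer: -396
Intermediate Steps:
(-134 - 64)*2 = -198*2 = -396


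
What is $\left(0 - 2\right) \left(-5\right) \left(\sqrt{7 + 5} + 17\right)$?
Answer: $170 + 20 \sqrt{3} \approx 204.64$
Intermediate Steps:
$\left(0 - 2\right) \left(-5\right) \left(\sqrt{7 + 5} + 17\right) = \left(-2\right) \left(-5\right) \left(\sqrt{12} + 17\right) = 10 \left(2 \sqrt{3} + 17\right) = 10 \left(17 + 2 \sqrt{3}\right) = 170 + 20 \sqrt{3}$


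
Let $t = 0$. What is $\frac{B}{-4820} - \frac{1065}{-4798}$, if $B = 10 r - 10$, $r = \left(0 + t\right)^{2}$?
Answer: $\frac{129532}{578159} \approx 0.22404$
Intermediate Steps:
$r = 0$ ($r = \left(0 + 0\right)^{2} = 0^{2} = 0$)
$B = -10$ ($B = 10 \cdot 0 - 10 = 0 - 10 = -10$)
$\frac{B}{-4820} - \frac{1065}{-4798} = - \frac{10}{-4820} - \frac{1065}{-4798} = \left(-10\right) \left(- \frac{1}{4820}\right) - - \frac{1065}{4798} = \frac{1}{482} + \frac{1065}{4798} = \frac{129532}{578159}$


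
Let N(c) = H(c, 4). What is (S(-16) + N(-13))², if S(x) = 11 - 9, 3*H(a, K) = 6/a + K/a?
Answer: 4624/1521 ≈ 3.0401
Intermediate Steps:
H(a, K) = 2/a + K/(3*a) (H(a, K) = (6/a + K/a)/3 = 2/a + K/(3*a))
N(c) = 10/(3*c) (N(c) = (6 + 4)/(3*c) = (⅓)*10/c = 10/(3*c))
S(x) = 2
(S(-16) + N(-13))² = (2 + (10/3)/(-13))² = (2 + (10/3)*(-1/13))² = (2 - 10/39)² = (68/39)² = 4624/1521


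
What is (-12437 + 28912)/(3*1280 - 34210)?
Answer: -3295/6074 ≈ -0.54248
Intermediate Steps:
(-12437 + 28912)/(3*1280 - 34210) = 16475/(3840 - 34210) = 16475/(-30370) = 16475*(-1/30370) = -3295/6074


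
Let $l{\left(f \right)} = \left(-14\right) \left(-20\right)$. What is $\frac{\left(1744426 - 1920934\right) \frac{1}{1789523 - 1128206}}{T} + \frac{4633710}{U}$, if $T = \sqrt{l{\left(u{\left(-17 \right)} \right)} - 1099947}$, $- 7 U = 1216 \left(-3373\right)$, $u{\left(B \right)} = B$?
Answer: $\frac{16217985}{2050784} + \frac{58836 i \sqrt{1099667}}{242409493813} \approx 7.9082 + 0.00025452 i$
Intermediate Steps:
$l{\left(f \right)} = 280$
$U = \frac{4101568}{7}$ ($U = - \frac{1216 \left(-3373\right)}{7} = \left(- \frac{1}{7}\right) \left(-4101568\right) = \frac{4101568}{7} \approx 5.8594 \cdot 10^{5}$)
$T = i \sqrt{1099667}$ ($T = \sqrt{280 - 1099947} = \sqrt{-1099667} = i \sqrt{1099667} \approx 1048.7 i$)
$\frac{\left(1744426 - 1920934\right) \frac{1}{1789523 - 1128206}}{T} + \frac{4633710}{U} = \frac{\left(1744426 - 1920934\right) \frac{1}{1789523 - 1128206}}{i \sqrt{1099667}} + \frac{4633710}{\frac{4101568}{7}} = - \frac{176508}{661317} \left(- \frac{i \sqrt{1099667}}{1099667}\right) + 4633710 \cdot \frac{7}{4101568} = \left(-176508\right) \frac{1}{661317} \left(- \frac{i \sqrt{1099667}}{1099667}\right) + \frac{16217985}{2050784} = - \frac{58836 \left(- \frac{i \sqrt{1099667}}{1099667}\right)}{220439} + \frac{16217985}{2050784} = \frac{58836 i \sqrt{1099667}}{242409493813} + \frac{16217985}{2050784} = \frac{16217985}{2050784} + \frac{58836 i \sqrt{1099667}}{242409493813}$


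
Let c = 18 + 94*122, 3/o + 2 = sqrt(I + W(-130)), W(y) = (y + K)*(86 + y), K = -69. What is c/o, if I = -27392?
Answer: -22972/3 + 22972*I*sqrt(4659)/3 ≈ -7657.3 + 5.2267e+5*I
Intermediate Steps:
W(y) = (-69 + y)*(86 + y) (W(y) = (y - 69)*(86 + y) = (-69 + y)*(86 + y))
o = 3/(-2 + 2*I*sqrt(4659)) (o = 3/(-2 + sqrt(-27392 + (-5934 + (-130)**2 + 17*(-130)))) = 3/(-2 + sqrt(-27392 + (-5934 + 16900 - 2210))) = 3/(-2 + sqrt(-27392 + 8756)) = 3/(-2 + sqrt(-18636)) = 3/(-2 + 2*I*sqrt(4659)) ≈ -0.00032189 - 0.021971*I)
c = 11486 (c = 18 + 11468 = 11486)
c/o = 11486/(-3/9320 - 3*I*sqrt(4659)/9320)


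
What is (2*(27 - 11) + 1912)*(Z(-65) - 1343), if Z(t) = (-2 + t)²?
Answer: 6115824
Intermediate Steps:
(2*(27 - 11) + 1912)*(Z(-65) - 1343) = (2*(27 - 11) + 1912)*((-2 - 65)² - 1343) = (2*16 + 1912)*((-67)² - 1343) = (32 + 1912)*(4489 - 1343) = 1944*3146 = 6115824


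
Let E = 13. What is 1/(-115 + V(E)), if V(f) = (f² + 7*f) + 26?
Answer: 1/171 ≈ 0.0058480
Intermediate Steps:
V(f) = 26 + f² + 7*f
1/(-115 + V(E)) = 1/(-115 + (26 + 13² + 7*13)) = 1/(-115 + (26 + 169 + 91)) = 1/(-115 + 286) = 1/171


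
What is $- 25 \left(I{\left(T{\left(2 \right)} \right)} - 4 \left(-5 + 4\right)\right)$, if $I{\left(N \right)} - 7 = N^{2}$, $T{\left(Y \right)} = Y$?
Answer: $-375$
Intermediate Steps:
$I{\left(N \right)} = 7 + N^{2}$
$- 25 \left(I{\left(T{\left(2 \right)} \right)} - 4 \left(-5 + 4\right)\right) = - 25 \left(\left(7 + 2^{2}\right) - 4 \left(-5 + 4\right)\right) = - 25 \left(\left(7 + 4\right) - -4\right) = - 25 \left(11 + 4\right) = \left(-25\right) 15 = -375$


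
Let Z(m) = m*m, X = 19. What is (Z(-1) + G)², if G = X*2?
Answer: 1521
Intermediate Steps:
Z(m) = m²
G = 38 (G = 19*2 = 38)
(Z(-1) + G)² = ((-1)² + 38)² = (1 + 38)² = 39² = 1521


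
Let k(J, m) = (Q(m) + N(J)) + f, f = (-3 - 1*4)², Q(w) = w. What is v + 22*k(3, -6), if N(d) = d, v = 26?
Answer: 1038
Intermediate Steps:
f = 49 (f = (-3 - 4)² = (-7)² = 49)
k(J, m) = 49 + J + m (k(J, m) = (m + J) + 49 = (J + m) + 49 = 49 + J + m)
v + 22*k(3, -6) = 26 + 22*(49 + 3 - 6) = 26 + 22*46 = 26 + 1012 = 1038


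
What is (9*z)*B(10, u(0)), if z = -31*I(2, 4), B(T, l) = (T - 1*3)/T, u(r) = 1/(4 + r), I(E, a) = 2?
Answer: -1953/5 ≈ -390.60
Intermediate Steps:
B(T, l) = (-3 + T)/T (B(T, l) = (T - 3)/T = (-3 + T)/T)
z = -62 (z = -31*2 = -62)
(9*z)*B(10, u(0)) = (9*(-62))*((-3 + 10)/10) = -279*7/5 = -558*7/10 = -1953/5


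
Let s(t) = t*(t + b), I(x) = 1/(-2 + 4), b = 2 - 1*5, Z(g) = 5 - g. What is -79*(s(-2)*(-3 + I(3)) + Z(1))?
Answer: 1659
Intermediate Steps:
b = -3 (b = 2 - 5 = -3)
I(x) = ½ (I(x) = 1/2 = ½)
s(t) = t*(-3 + t) (s(t) = t*(t - 3) = t*(-3 + t))
-79*(s(-2)*(-3 + I(3)) + Z(1)) = -79*((-2*(-3 - 2))*(-3 + ½) + (5 - 1*1)) = -79*(-2*(-5)*(-5/2) + (5 - 1)) = -79*(10*(-5/2) + 4) = -79*(-25 + 4) = -79*(-21) = 1659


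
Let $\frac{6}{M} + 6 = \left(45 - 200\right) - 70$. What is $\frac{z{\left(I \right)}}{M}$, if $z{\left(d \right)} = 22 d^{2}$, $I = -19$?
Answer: $-305767$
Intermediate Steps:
$M = - \frac{2}{77}$ ($M = \frac{6}{-6 + \left(\left(45 - 200\right) - 70\right)} = \frac{6}{-6 - 225} = \frac{6}{-231} = 6 \left(- \frac{1}{231}\right) = - \frac{2}{77} \approx -0.025974$)
$\frac{z{\left(I \right)}}{M} = \frac{22 \left(-19\right)^{2}}{- \frac{2}{77}} = 22 \cdot 361 \left(- \frac{77}{2}\right) = 7942 \left(- \frac{77}{2}\right) = -305767$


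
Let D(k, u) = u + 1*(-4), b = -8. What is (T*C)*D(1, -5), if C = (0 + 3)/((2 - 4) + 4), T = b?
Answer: 108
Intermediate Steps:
T = -8
D(k, u) = -4 + u (D(k, u) = u - 4 = -4 + u)
C = 3/2 (C = 3/(-2 + 4) = 3/2 ≈ 1.5000)
(T*C)*D(1, -5) = (-8*3/2)*(-4 - 5) = -12*(-9) = 108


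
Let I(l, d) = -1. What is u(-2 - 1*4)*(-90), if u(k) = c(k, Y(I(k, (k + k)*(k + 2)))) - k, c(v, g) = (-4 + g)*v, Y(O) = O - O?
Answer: -2700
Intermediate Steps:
Y(O) = 0
c(v, g) = v*(-4 + g)
u(k) = -5*k (u(k) = k*(-4 + 0) - k = k*(-4) - k = -4*k - k = -5*k)
u(-2 - 1*4)*(-90) = -5*(-2 - 1*4)*(-90) = -5*(-2 - 4)*(-90) = -5*(-6)*(-90) = 30*(-90) = -2700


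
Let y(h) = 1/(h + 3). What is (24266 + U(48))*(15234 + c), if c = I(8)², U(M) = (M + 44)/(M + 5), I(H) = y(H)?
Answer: 2370853319850/6413 ≈ 3.6969e+8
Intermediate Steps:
y(h) = 1/(3 + h)
I(H) = 1/(3 + H)
U(M) = (44 + M)/(5 + M)
c = 1/121 (c = (1/(3 + 8))² = (1/11)² = 1/121 ≈ 0.0082645)
(24266 + U(48))*(15234 + c) = (24266 + (44 + 48)/(5 + 48))*(15234 + 1/121) = (24266 + 92/53)*(1843315/121) = (1286190/53)*(1843315/121) = 2370853319850/6413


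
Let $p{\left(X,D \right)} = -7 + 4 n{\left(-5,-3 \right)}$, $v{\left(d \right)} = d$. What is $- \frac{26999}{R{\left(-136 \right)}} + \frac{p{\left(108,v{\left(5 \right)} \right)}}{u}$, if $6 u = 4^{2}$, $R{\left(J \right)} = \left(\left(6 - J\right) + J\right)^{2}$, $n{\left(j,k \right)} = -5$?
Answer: $- \frac{54727}{72} \approx -760.1$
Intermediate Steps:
$R{\left(J \right)} = 36$ ($R{\left(J \right)} = 6^{2} = 36$)
$p{\left(X,D \right)} = -27$ ($p{\left(X,D \right)} = -7 + 4 \left(-5\right) = -7 - 20 = -27$)
$u = \frac{8}{3}$ ($u = \frac{4^{2}}{6} = \frac{1}{6} \cdot 16 = \frac{8}{3} \approx 2.6667$)
$- \frac{26999}{R{\left(-136 \right)}} + \frac{p{\left(108,v{\left(5 \right)} \right)}}{u} = - \frac{26999}{36} - \frac{27}{\frac{8}{3}} = \left(-26999\right) \frac{1}{36} - \frac{81}{8} = - \frac{26999}{36} - \frac{81}{8} = - \frac{54727}{72}$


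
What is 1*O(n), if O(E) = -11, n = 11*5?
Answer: -11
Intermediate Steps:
n = 55
1*O(n) = 1*(-11) = -11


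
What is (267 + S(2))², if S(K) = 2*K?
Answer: 73441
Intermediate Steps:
(267 + S(2))² = (267 + 2*2)² = (267 + 4)² = 271² = 73441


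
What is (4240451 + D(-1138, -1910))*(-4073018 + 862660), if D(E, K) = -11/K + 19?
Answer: -13000822600445269/955 ≈ -1.3613e+13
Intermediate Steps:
D(E, K) = 19 - 11/K (D(E, K) = -11/K + 19 = 19 - 11/K)
(4240451 + D(-1138, -1910))*(-4073018 + 862660) = (4240451 + (19 - 11/(-1910)))*(-4073018 + 862660) = (4240451 + (19 - 11*(-1/1910)))*(-3210358) = (4240451 + (19 + 11/1910))*(-3210358) = (4240451 + 36301/1910)*(-3210358) = (8099297711/1910)*(-3210358) = -13000822600445269/955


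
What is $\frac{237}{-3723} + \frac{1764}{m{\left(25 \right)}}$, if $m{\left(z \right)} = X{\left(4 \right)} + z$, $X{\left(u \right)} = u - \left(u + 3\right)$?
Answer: $\frac{1093693}{13651} \approx 80.118$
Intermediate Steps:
$X{\left(u \right)} = -3$ ($X{\left(u \right)} = u - \left(3 + u\right) = -3$)
$m{\left(z \right)} = -3 + z$
$\frac{237}{-3723} + \frac{1764}{m{\left(25 \right)}} = \frac{237}{-3723} + \frac{1764}{-3 + 25} = 237 \left(- \frac{1}{3723}\right) + \frac{1764}{22} = - \frac{79}{1241} + 1764 \cdot \frac{1}{22} = - \frac{79}{1241} + \frac{882}{11} = \frac{1093693}{13651}$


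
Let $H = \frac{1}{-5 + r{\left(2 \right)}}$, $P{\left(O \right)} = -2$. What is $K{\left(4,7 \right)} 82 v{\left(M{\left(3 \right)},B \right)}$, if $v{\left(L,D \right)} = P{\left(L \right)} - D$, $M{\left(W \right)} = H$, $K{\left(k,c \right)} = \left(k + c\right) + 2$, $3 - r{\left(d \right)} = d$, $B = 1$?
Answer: $-3198$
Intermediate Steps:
$r{\left(d \right)} = 3 - d$
$K{\left(k,c \right)} = 2 + c + k$ ($K{\left(k,c \right)} = \left(c + k\right) + 2 = 2 + c + k$)
$H = - \frac{1}{4}$ ($H = \frac{1}{-5 + \left(3 - 2\right)} = \frac{1}{-5 + 1} = \frac{1}{-4} = - \frac{1}{4} \approx -0.25$)
$M{\left(W \right)} = - \frac{1}{4}$
$v{\left(L,D \right)} = -2 - D$
$K{\left(4,7 \right)} 82 v{\left(M{\left(3 \right)},B \right)} = \left(2 + 7 + 4\right) 82 \left(-2 - 1\right) = 13 \cdot 82 \left(-2 - 1\right) = 1066 \left(-3\right) = -3198$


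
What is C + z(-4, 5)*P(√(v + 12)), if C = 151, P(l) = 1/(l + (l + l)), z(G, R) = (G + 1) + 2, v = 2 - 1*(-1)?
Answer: 151 - √15/45 ≈ 150.91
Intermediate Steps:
v = 3 (v = 2 + 1 = 3)
z(G, R) = 3 + G (z(G, R) = (1 + G) + 2 = 3 + G)
P(l) = 1/(3*l) (P(l) = 1/(l + 2*l) = 1/(3*l))
C + z(-4, 5)*P(√(v + 12)) = 151 + (3 - 4)*(1/(3*(√(3 + 12)))) = 151 - 1/(3*(√15)) = 151 - √15/15/3 = 151 - √15/45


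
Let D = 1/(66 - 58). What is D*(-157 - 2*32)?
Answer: -221/8 ≈ -27.625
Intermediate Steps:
D = ⅛ (D = 1/8 = ⅛ ≈ 0.12500)
D*(-157 - 2*32) = (-157 - 2*32)/8 = (-157 - 64)/8 = (⅛)*(-221) = -221/8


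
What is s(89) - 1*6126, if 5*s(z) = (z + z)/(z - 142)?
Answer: -1623568/265 ≈ -6126.7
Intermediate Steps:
s(z) = 2*z/(5*(-142 + z)) (s(z) = ((z + z)/(z - 142))/5 = ((2*z)/(-142 + z))/5 = (2*z/(-142 + z))/5 = 2*z/(5*(-142 + z)))
s(89) - 1*6126 = (⅖)*89/(-142 + 89) - 1*6126 = (⅖)*89/(-53) - 6126 = (⅖)*89*(-1/53) - 6126 = -178/265 - 6126 = -1623568/265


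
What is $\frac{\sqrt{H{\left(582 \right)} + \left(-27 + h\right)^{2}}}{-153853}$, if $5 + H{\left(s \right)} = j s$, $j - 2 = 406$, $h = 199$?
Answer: $- \frac{\sqrt{267035}}{153853} \approx -0.0033588$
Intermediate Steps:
$j = 408$ ($j = 2 + 406 = 408$)
$H{\left(s \right)} = -5 + 408 s$
$\frac{\sqrt{H{\left(582 \right)} + \left(-27 + h\right)^{2}}}{-153853} = \frac{\sqrt{\left(-5 + 408 \cdot 582\right) + \left(-27 + 199\right)^{2}}}{-153853} = \sqrt{\left(-5 + 237456\right) + 172^{2}} \left(- \frac{1}{153853}\right) = \sqrt{237451 + 29584} \left(- \frac{1}{153853}\right) = \sqrt{267035} \left(- \frac{1}{153853}\right) = - \frac{\sqrt{267035}}{153853}$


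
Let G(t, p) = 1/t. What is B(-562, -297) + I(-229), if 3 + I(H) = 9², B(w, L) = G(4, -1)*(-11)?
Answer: 301/4 ≈ 75.250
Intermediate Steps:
B(w, L) = -11/4
I(H) = 78 (I(H) = -3 + 9² = -3 + 81 = 78)
B(-562, -297) + I(-229) = -11/4 + 78 = 301/4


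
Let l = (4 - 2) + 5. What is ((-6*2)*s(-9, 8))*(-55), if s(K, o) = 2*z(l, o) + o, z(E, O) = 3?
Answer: 9240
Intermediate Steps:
l = 7 (l = 2 + 5 = 7)
s(K, o) = 6 + o (s(K, o) = 2*3 + o = 6 + o)
((-6*2)*s(-9, 8))*(-55) = ((-6*2)*(6 + 8))*(-55) = -12*14*(-55) = -168*(-55) = 9240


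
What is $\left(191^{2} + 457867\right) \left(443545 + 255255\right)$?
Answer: $345450382400$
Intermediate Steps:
$\left(191^{2} + 457867\right) \left(443545 + 255255\right) = \left(36481 + 457867\right) 698800 = 494348 \cdot 698800 = 345450382400$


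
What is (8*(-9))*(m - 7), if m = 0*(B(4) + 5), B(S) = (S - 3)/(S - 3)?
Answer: 504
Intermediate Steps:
B(S) = 1 (B(S) = (-3 + S)/(-3 + S) = 1)
m = 0 (m = 0*(1 + 5) = 0*6 = 0)
(8*(-9))*(m - 7) = (8*(-9))*(0 - 7) = -72*(-7) = 504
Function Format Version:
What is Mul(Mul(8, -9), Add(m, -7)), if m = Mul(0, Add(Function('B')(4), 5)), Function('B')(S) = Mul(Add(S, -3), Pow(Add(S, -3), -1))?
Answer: 504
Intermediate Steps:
Function('B')(S) = 1 (Function('B')(S) = Mul(Add(-3, S), Pow(Add(-3, S), -1)) = 1)
m = 0 (m = Mul(0, Add(1, 5)) = Mul(0, 6) = 0)
Mul(Mul(8, -9), Add(m, -7)) = Mul(Mul(8, -9), Add(0, -7)) = Mul(-72, -7) = 504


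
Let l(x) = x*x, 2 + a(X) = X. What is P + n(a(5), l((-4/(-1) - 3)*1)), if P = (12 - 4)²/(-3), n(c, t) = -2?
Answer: -70/3 ≈ -23.333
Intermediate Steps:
a(X) = -2 + X
l(x) = x²
P = -64/3 (P = 8²*(-⅓) = 64*(-⅓) = -64/3 ≈ -21.333)
P + n(a(5), l((-4/(-1) - 3)*1)) = -64/3 - 2 = -70/3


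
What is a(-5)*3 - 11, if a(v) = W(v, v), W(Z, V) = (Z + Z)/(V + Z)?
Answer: -8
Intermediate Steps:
W(Z, V) = 2*Z/(V + Z) (W(Z, V) = (2*Z)/(V + Z) = 2*Z/(V + Z))
a(v) = 1 (a(v) = 2*v/(v + v) = 2*v/((2*v)) = 2*v*(1/(2*v)) = 1)
a(-5)*3 - 11 = 1*3 - 11 = 3 - 11 = -8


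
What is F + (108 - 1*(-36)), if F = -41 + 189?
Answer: 292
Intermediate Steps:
F = 148
F + (108 - 1*(-36)) = 148 + (108 - 1*(-36)) = 148 + (108 + 36) = 148 + 144 = 292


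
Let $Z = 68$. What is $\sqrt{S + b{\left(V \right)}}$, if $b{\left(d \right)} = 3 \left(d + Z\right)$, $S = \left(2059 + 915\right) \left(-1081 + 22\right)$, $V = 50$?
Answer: $2 i \sqrt{787278} \approx 1774.6 i$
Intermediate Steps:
$S = -3149466$ ($S = 2974 \left(-1059\right) = -3149466$)
$b{\left(d \right)} = 204 + 3 d$ ($b{\left(d \right)} = 3 \left(d + 68\right) = 3 \left(68 + d\right) = 204 + 3 d$)
$\sqrt{S + b{\left(V \right)}} = \sqrt{-3149466 + \left(204 + 3 \cdot 50\right)} = \sqrt{-3149466 + \left(204 + 150\right)} = \sqrt{-3149466 + 354} = \sqrt{-3149112} = 2 i \sqrt{787278}$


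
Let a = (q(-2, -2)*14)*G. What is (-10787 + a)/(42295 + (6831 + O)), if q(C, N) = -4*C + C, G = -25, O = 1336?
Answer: -12887/50462 ≈ -0.25538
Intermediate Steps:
q(C, N) = -3*C
a = -2100 (a = (-3*(-2)*14)*(-25) = (6*14)*(-25) = 84*(-25) = -2100)
(-10787 + a)/(42295 + (6831 + O)) = (-10787 - 2100)/(42295 + (6831 + 1336)) = -12887/(42295 + 8167) = -12887/50462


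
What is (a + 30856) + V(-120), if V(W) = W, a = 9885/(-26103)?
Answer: 267430641/8701 ≈ 30736.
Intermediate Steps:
a = -3295/8701 (a = 9885*(-1/26103) = -3295/8701 ≈ -0.37869)
(a + 30856) + V(-120) = (-3295/8701 + 30856) - 120 = 268474761/8701 - 120 = 267430641/8701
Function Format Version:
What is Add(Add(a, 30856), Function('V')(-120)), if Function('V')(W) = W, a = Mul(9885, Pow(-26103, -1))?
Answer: Rational(267430641, 8701) ≈ 30736.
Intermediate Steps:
a = Rational(-3295, 8701) (a = Mul(9885, Rational(-1, 26103)) = Rational(-3295, 8701) ≈ -0.37869)
Add(Add(a, 30856), Function('V')(-120)) = Add(Add(Rational(-3295, 8701), 30856), -120) = Add(Rational(268474761, 8701), -120) = Rational(267430641, 8701)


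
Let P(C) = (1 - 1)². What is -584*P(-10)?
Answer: 0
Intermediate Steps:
P(C) = 0 (P(C) = 0² = 0)
-584*P(-10) = -584*0 = 0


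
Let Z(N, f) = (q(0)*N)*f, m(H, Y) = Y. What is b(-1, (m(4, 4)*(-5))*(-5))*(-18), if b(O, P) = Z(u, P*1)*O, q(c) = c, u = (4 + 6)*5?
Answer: 0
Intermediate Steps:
u = 50 (u = 10*5 = 50)
Z(N, f) = 0 (Z(N, f) = (0*N)*f = 0*f = 0)
b(O, P) = 0 (b(O, P) = 0*O = 0)
b(-1, (m(4, 4)*(-5))*(-5))*(-18) = 0*(-18) = 0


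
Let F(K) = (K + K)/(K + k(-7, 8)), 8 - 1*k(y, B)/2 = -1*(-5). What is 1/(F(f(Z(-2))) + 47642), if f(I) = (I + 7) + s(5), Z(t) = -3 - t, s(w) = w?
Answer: 17/809936 ≈ 2.0989e-5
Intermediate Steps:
k(y, B) = 6 (k(y, B) = 16 - (-2)*(-5) = 16 - 2*5 = 16 - 10 = 6)
f(I) = 12 + I (f(I) = (I + 7) + 5 = (7 + I) + 5 = 12 + I)
F(K) = 2*K/(6 + K) (F(K) = (K + K)/(K + 6) = (2*K)/(6 + K) = 2*K/(6 + K))
1/(F(f(Z(-2))) + 47642) = 1/(2*(12 + (-3 - 1*(-2)))/(6 + (12 + (-3 - 1*(-2)))) + 47642) = 1/(2*(12 + (-3 + 2))/(6 + (12 + (-3 + 2))) + 47642) = 1/(2*(12 - 1)/(6 + (12 - 1)) + 47642) = 1/(2*11/(6 + 11) + 47642) = 1/(2*11/17 + 47642) = 1/(2*11*(1/17) + 47642) = 1/(22/17 + 47642) = 1/(809936/17) = 17/809936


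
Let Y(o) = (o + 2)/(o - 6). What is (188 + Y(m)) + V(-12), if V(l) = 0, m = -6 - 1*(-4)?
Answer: 188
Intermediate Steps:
m = -2 (m = -6 + 4 = -2)
Y(o) = (2 + o)/(-6 + o)
(188 + Y(m)) + V(-12) = (188 + (2 - 2)/(-6 - 2)) + 0 = (188 + 0/(-8)) + 0 = (188 - ⅛*0) + 0 = (188 + 0) + 0 = 188 + 0 = 188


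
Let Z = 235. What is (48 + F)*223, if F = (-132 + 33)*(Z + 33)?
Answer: -5905932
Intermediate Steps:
F = -26532 (F = (-132 + 33)*(235 + 33) = -99*268 = -26532)
(48 + F)*223 = (48 - 26532)*223 = -26484*223 = -5905932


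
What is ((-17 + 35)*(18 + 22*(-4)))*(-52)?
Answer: 65520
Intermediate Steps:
((-17 + 35)*(18 + 22*(-4)))*(-52) = (18*(18 - 88))*(-52) = (18*(-70))*(-52) = -1260*(-52) = 65520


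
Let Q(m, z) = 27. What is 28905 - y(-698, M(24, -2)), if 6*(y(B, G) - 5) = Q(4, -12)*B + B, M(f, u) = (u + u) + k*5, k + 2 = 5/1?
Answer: 96472/3 ≈ 32157.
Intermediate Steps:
k = 3 (k = -2 + 5/1 = -2 + 5*1 = -2 + 5 = 3)
M(f, u) = 15 + 2*u (M(f, u) = (u + u) + 3*5 = 2*u + 15 = 15 + 2*u)
y(B, G) = 5 + 14*B/3 (y(B, G) = 5 + (27*B + B)/6 = 5 + (28*B)/6 = 5 + 14*B/3)
28905 - y(-698, M(24, -2)) = 28905 - (5 + (14/3)*(-698)) = 28905 - (5 - 9772/3) = 28905 - 1*(-9757/3) = 28905 + 9757/3 = 96472/3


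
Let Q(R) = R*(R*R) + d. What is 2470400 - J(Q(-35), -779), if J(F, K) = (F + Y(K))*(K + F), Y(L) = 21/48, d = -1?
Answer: -29908196495/16 ≈ -1.8693e+9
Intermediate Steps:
Y(L) = 7/16 (Y(L) = 21*(1/48) = 7/16)
Q(R) = -1 + R³ (Q(R) = R*(R*R) - 1 = R*R² - 1 = R³ - 1 = -1 + R³)
J(F, K) = (7/16 + F)*(F + K) (J(F, K) = (F + 7/16)*(K + F) = (7/16 + F)*(F + K))
2470400 - J(Q(-35), -779) = 2470400 - ((-1 + (-35)³)² + 7*(-1 + (-35)³)/16 + (7/16)*(-779) + (-1 + (-35)³)*(-779)) = 2470400 - ((-1 - 42875)² + 7*(-1 - 42875)/16 - 5453/16 + (-1 - 42875)*(-779)) = 2470400 - ((-42876)² + (7/16)*(-42876) - 5453/16 - 42876*(-779)) = 2470400 - (1838351376 - 75033/4 - 5453/16 + 33400404) = 2470400 - 1*29947722895/16 = 2470400 - 29947722895/16 = -29908196495/16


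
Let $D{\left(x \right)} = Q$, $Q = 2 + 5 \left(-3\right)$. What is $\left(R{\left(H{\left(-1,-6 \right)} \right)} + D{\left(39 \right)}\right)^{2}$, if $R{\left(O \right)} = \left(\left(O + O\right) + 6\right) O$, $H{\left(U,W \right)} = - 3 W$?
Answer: $552049$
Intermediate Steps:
$R{\left(O \right)} = O \left(6 + 2 O\right)$ ($R{\left(O \right)} = \left(2 O + 6\right) O = \left(6 + 2 O\right) O = O \left(6 + 2 O\right)$)
$Q = -13$ ($Q = 2 - 15 = -13$)
$D{\left(x \right)} = -13$
$\left(R{\left(H{\left(-1,-6 \right)} \right)} + D{\left(39 \right)}\right)^{2} = \left(2 \left(\left(-3\right) \left(-6\right)\right) \left(3 - -18\right) - 13\right)^{2} = \left(2 \cdot 18 \left(3 + 18\right) - 13\right)^{2} = \left(2 \cdot 18 \cdot 21 - 13\right)^{2} = \left(756 - 13\right)^{2} = 743^{2} = 552049$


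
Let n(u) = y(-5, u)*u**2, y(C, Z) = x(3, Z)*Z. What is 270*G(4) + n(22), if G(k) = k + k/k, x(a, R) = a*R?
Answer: 704118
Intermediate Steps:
x(a, R) = R*a
G(k) = 1 + k (G(k) = k + 1 = 1 + k)
y(C, Z) = 3*Z**2 (y(C, Z) = (Z*3)*Z = (3*Z)*Z = 3*Z**2)
n(u) = 3*u**4 (n(u) = (3*u**2)*u**2 = 3*u**4)
270*G(4) + n(22) = 270*(1 + 4) + 3*22**4 = 270*5 + 3*234256 = 1350 + 702768 = 704118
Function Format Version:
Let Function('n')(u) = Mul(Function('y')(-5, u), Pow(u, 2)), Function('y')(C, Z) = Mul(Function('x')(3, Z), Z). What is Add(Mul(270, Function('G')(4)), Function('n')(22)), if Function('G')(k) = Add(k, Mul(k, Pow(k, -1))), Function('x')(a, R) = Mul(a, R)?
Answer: 704118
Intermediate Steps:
Function('x')(a, R) = Mul(R, a)
Function('G')(k) = Add(1, k) (Function('G')(k) = Add(k, 1) = Add(1, k))
Function('y')(C, Z) = Mul(3, Pow(Z, 2)) (Function('y')(C, Z) = Mul(Mul(Z, 3), Z) = Mul(Mul(3, Z), Z) = Mul(3, Pow(Z, 2)))
Function('n')(u) = Mul(3, Pow(u, 4)) (Function('n')(u) = Mul(Mul(3, Pow(u, 2)), Pow(u, 2)) = Mul(3, Pow(u, 4)))
Add(Mul(270, Function('G')(4)), Function('n')(22)) = Add(Mul(270, Add(1, 4)), Mul(3, Pow(22, 4))) = Add(Mul(270, 5), Mul(3, 234256)) = Add(1350, 702768) = 704118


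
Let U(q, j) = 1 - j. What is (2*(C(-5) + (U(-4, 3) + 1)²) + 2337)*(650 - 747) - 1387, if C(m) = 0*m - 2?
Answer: -227882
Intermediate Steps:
C(m) = -2 (C(m) = 0 - 2 = -2)
(2*(C(-5) + (U(-4, 3) + 1)²) + 2337)*(650 - 747) - 1387 = (2*(-2 + ((1 - 1*3) + 1)²) + 2337)*(650 - 747) - 1387 = (2*(-2 + ((1 - 3) + 1)²) + 2337)*(-97) - 1387 = (2*(-2 + (-2 + 1)²) + 2337)*(-97) - 1387 = (2*(-2 + (-1)²) + 2337)*(-97) - 1387 = (2*(-2 + 1) + 2337)*(-97) - 1387 = (2*(-1) + 2337)*(-97) - 1387 = (-2 + 2337)*(-97) - 1387 = 2335*(-97) - 1387 = -226495 - 1387 = -227882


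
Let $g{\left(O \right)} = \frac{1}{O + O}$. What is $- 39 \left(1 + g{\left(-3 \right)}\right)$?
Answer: $- \frac{65}{2} \approx -32.5$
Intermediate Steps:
$g{\left(O \right)} = \frac{1}{2 O}$
$- 39 \left(1 + g{\left(-3 \right)}\right) = - 39 \left(1 + \frac{1}{2 \left(-3\right)}\right) = - 39 \left(1 + \frac{1}{2} \left(- \frac{1}{3}\right)\right) = - 39 \left(1 - \frac{1}{6}\right) = \left(-39\right) \frac{5}{6} = - \frac{65}{2}$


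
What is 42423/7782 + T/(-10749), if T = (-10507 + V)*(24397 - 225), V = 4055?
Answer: 404706389545/27882906 ≈ 14515.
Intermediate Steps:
T = -155957744 (T = (-10507 + 4055)*(24397 - 225) = -6452*24172 = -155957744)
42423/7782 + T/(-10749) = 42423/7782 - 155957744/(-10749) = 42423*(1/7782) - 155957744*(-1/10749) = 14141/2594 + 155957744/10749 = 404706389545/27882906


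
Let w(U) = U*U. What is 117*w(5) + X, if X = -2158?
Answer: 767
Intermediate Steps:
w(U) = U²
117*w(5) + X = 117*5² - 2158 = 117*25 - 2158 = 2925 - 2158 = 767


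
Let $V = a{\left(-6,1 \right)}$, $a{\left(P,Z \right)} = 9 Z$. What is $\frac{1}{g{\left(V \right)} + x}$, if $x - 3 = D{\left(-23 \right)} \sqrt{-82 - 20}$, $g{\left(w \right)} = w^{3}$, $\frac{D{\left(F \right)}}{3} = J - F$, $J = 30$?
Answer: $\frac{122}{519081} - \frac{53 i \sqrt{102}}{1038162} \approx 0.00023503 - 0.0005156 i$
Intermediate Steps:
$D{\left(F \right)} = 90 - 3 F$ ($D{\left(F \right)} = 3 \left(30 - F\right) = 90 - 3 F$)
$V = 9$ ($V = 9 \cdot 1 = 9$)
$x = 3 + 159 i \sqrt{102}$ ($x = 3 + \left(90 - -69\right) \sqrt{-82 - 20} = 3 + \left(90 + 69\right) \sqrt{-102} = 3 + 159 i \sqrt{102} \approx 3.0 + 1605.8 i$)
$\frac{1}{g{\left(V \right)} + x} = \frac{1}{9^{3} + \left(3 + 159 i \sqrt{102}\right)} = \frac{1}{729 + \left(3 + 159 i \sqrt{102}\right)} = \frac{1}{732 + 159 i \sqrt{102}}$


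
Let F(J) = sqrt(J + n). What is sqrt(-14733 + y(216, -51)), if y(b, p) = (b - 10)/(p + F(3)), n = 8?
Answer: sqrt(-751589 + 14733*sqrt(11))/sqrt(51 - sqrt(11)) ≈ 121.4*I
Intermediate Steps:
F(J) = sqrt(8 + J) (F(J) = sqrt(J + 8) = sqrt(8 + J))
y(b, p) = (-10 + b)/(p + sqrt(11)) (y(b, p) = (b - 10)/(p + sqrt(8 + 3)) = (-10 + b)/(p + sqrt(11)))
sqrt(-14733 + y(216, -51)) = sqrt(-14733 + (-10 + 216)/(-51 + sqrt(11))) = sqrt(-14733 + 206/(-51 + sqrt(11)))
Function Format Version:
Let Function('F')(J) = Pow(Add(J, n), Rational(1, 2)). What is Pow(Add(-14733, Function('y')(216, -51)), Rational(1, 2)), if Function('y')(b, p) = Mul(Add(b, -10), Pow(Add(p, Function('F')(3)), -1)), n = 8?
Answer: Mul(Pow(Add(-751589, Mul(14733, Pow(11, Rational(1, 2)))), Rational(1, 2)), Pow(Add(51, Mul(-1, Pow(11, Rational(1, 2)))), Rational(-1, 2))) ≈ Mul(121.40, I)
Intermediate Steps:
Function('F')(J) = Pow(Add(8, J), Rational(1, 2)) (Function('F')(J) = Pow(Add(J, 8), Rational(1, 2)) = Pow(Add(8, J), Rational(1, 2)))
Function('y')(b, p) = Mul(Pow(Add(p, Pow(11, Rational(1, 2))), -1), Add(-10, b)) (Function('y')(b, p) = Mul(Add(b, -10), Pow(Add(p, Pow(Add(8, 3), Rational(1, 2))), -1)) = Mul(Add(-10, b), Pow(Add(p, Pow(11, Rational(1, 2))), -1)) = Mul(Pow(Add(p, Pow(11, Rational(1, 2))), -1), Add(-10, b)))
Pow(Add(-14733, Function('y')(216, -51)), Rational(1, 2)) = Pow(Add(-14733, Mul(Pow(Add(-51, Pow(11, Rational(1, 2))), -1), Add(-10, 216))), Rational(1, 2)) = Pow(Add(-14733, Mul(Pow(Add(-51, Pow(11, Rational(1, 2))), -1), 206)), Rational(1, 2)) = Pow(Add(-14733, Mul(206, Pow(Add(-51, Pow(11, Rational(1, 2))), -1))), Rational(1, 2))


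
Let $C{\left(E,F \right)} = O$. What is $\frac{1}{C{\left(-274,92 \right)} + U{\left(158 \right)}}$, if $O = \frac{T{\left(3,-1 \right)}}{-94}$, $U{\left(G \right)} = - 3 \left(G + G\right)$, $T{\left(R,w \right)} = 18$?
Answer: $- \frac{47}{44565} \approx -0.0010546$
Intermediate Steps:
$U{\left(G \right)} = - 6 G$ ($U{\left(G \right)} = - 3 \cdot 2 G = - 6 G$)
$O = - \frac{9}{47}$ ($O = \frac{18}{-94} = 18 \left(- \frac{1}{94}\right) = - \frac{9}{47} \approx -0.19149$)
$C{\left(E,F \right)} = - \frac{9}{47}$
$\frac{1}{C{\left(-274,92 \right)} + U{\left(158 \right)}} = \frac{1}{- \frac{9}{47} - 948} = \frac{1}{- \frac{44565}{47}} = - \frac{47}{44565}$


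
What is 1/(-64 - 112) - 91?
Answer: -16017/176 ≈ -91.006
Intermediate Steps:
1/(-64 - 112) - 91 = 1/(-176) - 91 = -1/176 - 91 = -16017/176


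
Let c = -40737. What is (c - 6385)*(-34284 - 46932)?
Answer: 3827060352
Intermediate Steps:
(c - 6385)*(-34284 - 46932) = (-40737 - 6385)*(-34284 - 46932) = -47122*(-81216) = 3827060352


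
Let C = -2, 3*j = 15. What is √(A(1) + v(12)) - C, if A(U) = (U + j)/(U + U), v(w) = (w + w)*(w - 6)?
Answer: 2 + 7*√3 ≈ 14.124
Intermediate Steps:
j = 5 (j = (⅓)*15 = 5)
v(w) = 2*w*(-6 + w) (v(w) = (2*w)*(-6 + w) = 2*w*(-6 + w))
A(U) = (5 + U)/(2*U) (A(U) = (U + 5)/(U + U) = (5 + U)/((2*U)) = (5 + U)*(1/(2*U)) = (5 + U)/(2*U))
√(A(1) + v(12)) - C = √((½)*(5 + 1)/1 + 2*12*(-6 + 12)) - 1*(-2) = √((½)*1*6 + 2*12*6) + 2 = √(3 + 144) + 2 = √147 + 2 = 7*√3 + 2 = 2 + 7*√3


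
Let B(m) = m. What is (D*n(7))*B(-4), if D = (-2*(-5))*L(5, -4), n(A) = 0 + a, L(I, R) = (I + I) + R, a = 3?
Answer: -720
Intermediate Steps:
L(I, R) = R + 2*I (L(I, R) = 2*I + R = R + 2*I)
n(A) = 3 (n(A) = 0 + 3 = 3)
D = 60 (D = (-2*(-5))*(-4 + 2*5) = 10*(-4 + 10) = 10*6 = 60)
(D*n(7))*B(-4) = (60*3)*(-4) = 180*(-4) = -720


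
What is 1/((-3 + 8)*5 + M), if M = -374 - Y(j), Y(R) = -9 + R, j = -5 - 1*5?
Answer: -1/330 ≈ -0.0030303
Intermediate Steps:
j = -10 (j = -5 - 5 = -10)
M = -355 (M = -374 - (-9 - 10) = -374 - 1*(-19) = -374 + 19 = -355)
1/((-3 + 8)*5 + M) = 1/((-3 + 8)*5 - 355) = 1/(5*5 - 355) = 1/(25 - 355) = 1/(-330) = -1/330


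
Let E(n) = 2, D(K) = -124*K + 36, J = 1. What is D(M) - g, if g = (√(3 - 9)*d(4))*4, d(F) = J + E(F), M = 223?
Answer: -27616 - 12*I*√6 ≈ -27616.0 - 29.394*I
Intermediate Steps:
D(K) = 36 - 124*K
d(F) = 3 (d(F) = 1 + 2 = 3)
g = 12*I*√6 (g = (√(3 - 9)*3)*4 = (√(-6)*3)*4 = ((I*√6)*3)*4 = (3*I*√6)*4 = 12*I*√6 ≈ 29.394*I)
D(M) - g = (36 - 124*223) - 12*I*√6 = (36 - 27652) - 12*I*√6 = -27616 - 12*I*√6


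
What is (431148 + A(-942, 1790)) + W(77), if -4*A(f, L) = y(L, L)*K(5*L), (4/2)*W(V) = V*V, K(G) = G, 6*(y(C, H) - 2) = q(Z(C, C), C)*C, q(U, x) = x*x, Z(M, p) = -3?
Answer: -12832818434675/6 ≈ -2.1388e+12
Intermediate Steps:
q(U, x) = x²
y(C, H) = 2 + C³/6 (y(C, H) = 2 + (C²*C)/6 = 2 + C³/6)
W(V) = V²/2 (W(V) = (V*V)/2 = V²/2)
A(f, L) = -5*L*(2 + L³/6)/4 (A(f, L) = -(2 + L³/6)*5*L/4 = -5*L*(2 + L³/6)/4)
(431148 + A(-942, 1790)) + W(77) = (431148 - 5/24*1790*(12 + 1790³)) + (½)*77² = (431148 - 5/24*1790*(12 + 5735339000)) + (½)*5929 = (431148 - 5/24*1790*5735339012) + 5929/2 = (431148 - 6416410519675/3) + 5929/2 = -6416409226231/3 + 5929/2 = -12832818434675/6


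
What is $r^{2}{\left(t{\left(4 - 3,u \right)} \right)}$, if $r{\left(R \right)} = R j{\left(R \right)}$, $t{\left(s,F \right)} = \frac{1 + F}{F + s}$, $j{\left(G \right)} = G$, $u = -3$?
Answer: $1$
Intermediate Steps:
$t{\left(s,F \right)} = \frac{1 + F}{F + s}$
$r{\left(R \right)} = R^{2}$ ($r{\left(R \right)} = R R = R^{2}$)
$r^{2}{\left(t{\left(4 - 3,u \right)} \right)} = \left(\left(\frac{1 - 3}{-3 + \left(4 - 3\right)}\right)^{2}\right)^{2} = \left(\left(\frac{1}{-3 + \left(4 - 3\right)} \left(-2\right)\right)^{2}\right)^{2} = \left(\left(\frac{1}{-3 + 1} \left(-2\right)\right)^{2}\right)^{2} = \left(\left(\frac{1}{-2} \left(-2\right)\right)^{2}\right)^{2} = \left(\left(\left(- \frac{1}{2}\right) \left(-2\right)\right)^{2}\right)^{2} = \left(1^{2}\right)^{2} = 1^{2} = 1$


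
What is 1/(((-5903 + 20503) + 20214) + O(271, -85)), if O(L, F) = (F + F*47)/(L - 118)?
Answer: 3/104362 ≈ 2.8746e-5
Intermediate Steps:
O(L, F) = 48*F/(-118 + L) (O(L, F) = (F + 47*F)/(-118 + L) = (48*F)/(-118 + L) = 48*F/(-118 + L))
1/(((-5903 + 20503) + 20214) + O(271, -85)) = 1/(((-5903 + 20503) + 20214) + 48*(-85)/(-118 + 271)) = 1/((14600 + 20214) + 48*(-85)/153) = 1/(34814 + 48*(-85)*(1/153)) = 1/(34814 - 80/3) = 1/(104362/3) = 3/104362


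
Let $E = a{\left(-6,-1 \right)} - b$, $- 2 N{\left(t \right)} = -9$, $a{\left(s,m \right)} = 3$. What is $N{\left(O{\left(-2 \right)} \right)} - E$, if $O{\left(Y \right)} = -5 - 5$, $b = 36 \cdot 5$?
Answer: $\frac{363}{2} \approx 181.5$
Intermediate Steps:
$b = 180$
$O{\left(Y \right)} = -10$
$N{\left(t \right)} = \frac{9}{2}$ ($N{\left(t \right)} = \left(- \frac{1}{2}\right) \left(-9\right) = \frac{9}{2}$)
$E = -177$ ($E = 3 - 180 = -177$)
$N{\left(O{\left(-2 \right)} \right)} - E = \frac{9}{2} - -177 = \frac{9}{2} + 177 = \frac{363}{2}$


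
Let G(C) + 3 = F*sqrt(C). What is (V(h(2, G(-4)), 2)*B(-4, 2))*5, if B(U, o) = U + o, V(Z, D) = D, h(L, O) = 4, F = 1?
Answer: -20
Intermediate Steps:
G(C) = -3 + sqrt(C) (G(C) = -3 + 1*sqrt(C) = -3 + sqrt(C))
(V(h(2, G(-4)), 2)*B(-4, 2))*5 = (2*(-4 + 2))*5 = (2*(-2))*5 = -4*5 = -20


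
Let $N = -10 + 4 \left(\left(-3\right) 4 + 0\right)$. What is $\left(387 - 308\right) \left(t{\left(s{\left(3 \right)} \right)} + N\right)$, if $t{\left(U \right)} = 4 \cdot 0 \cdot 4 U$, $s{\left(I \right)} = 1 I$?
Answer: $-4582$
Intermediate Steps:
$s{\left(I \right)} = I$
$t{\left(U \right)} = 0$ ($t{\left(U \right)} = 4 \cdot 0 U = 4 \cdot 0 = 0$)
$N = -58$ ($N = -10 + 4 \left(-12 + 0\right) = -10 + 4 \left(-12\right) = -10 - 48 = -58$)
$\left(387 - 308\right) \left(t{\left(s{\left(3 \right)} \right)} + N\right) = \left(387 - 308\right) \left(0 - 58\right) = 79 \left(-58\right) = -4582$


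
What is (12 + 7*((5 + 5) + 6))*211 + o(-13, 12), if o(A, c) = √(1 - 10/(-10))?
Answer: 26164 + √2 ≈ 26165.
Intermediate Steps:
o(A, c) = √2 (o(A, c) = √(1 - 10*(-⅒)) = √(1 + 1) = √2)
(12 + 7*((5 + 5) + 6))*211 + o(-13, 12) = (12 + 7*((5 + 5) + 6))*211 + √2 = (12 + 7*(10 + 6))*211 + √2 = (12 + 7*16)*211 + √2 = (12 + 112)*211 + √2 = 124*211 + √2 = 26164 + √2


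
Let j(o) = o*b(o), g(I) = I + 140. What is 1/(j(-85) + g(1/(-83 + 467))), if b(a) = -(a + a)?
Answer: -384/5495039 ≈ -6.9881e-5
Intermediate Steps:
g(I) = 140 + I
b(a) = -2*a
j(o) = -2*o² (j(o) = o*(-2*o) = -2*o²)
1/(j(-85) + g(1/(-83 + 467))) = 1/(-2*(-85)² + (140 + 1/(-83 + 467))) = 1/(-2*7225 + (140 + 1/384)) = 1/(-14450 + (140 + 1/384)) = 1/(-14450 + 53761/384) = 1/(-5495039/384) = -384/5495039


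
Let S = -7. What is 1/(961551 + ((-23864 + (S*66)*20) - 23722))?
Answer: 1/904725 ≈ 1.1053e-6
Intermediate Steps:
1/(961551 + ((-23864 + (S*66)*20) - 23722)) = 1/(961551 + ((-23864 - 7*66*20) - 23722)) = 1/(961551 + ((-23864 - 462*20) - 23722)) = 1/(961551 + ((-23864 - 9240) - 23722)) = 1/(961551 + (-33104 - 23722)) = 1/(961551 - 56826) = 1/904725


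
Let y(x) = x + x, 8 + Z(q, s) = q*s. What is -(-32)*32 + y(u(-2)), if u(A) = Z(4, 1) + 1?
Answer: 1018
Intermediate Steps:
Z(q, s) = -8 + q*s
u(A) = -3 (u(A) = (-8 + 4*1) + 1 = (-8 + 4) + 1 = -4 + 1 = -3)
y(x) = 2*x
-(-32)*32 + y(u(-2)) = -(-32)*32 + 2*(-3) = -32*(-32) - 6 = 1024 - 6 = 1018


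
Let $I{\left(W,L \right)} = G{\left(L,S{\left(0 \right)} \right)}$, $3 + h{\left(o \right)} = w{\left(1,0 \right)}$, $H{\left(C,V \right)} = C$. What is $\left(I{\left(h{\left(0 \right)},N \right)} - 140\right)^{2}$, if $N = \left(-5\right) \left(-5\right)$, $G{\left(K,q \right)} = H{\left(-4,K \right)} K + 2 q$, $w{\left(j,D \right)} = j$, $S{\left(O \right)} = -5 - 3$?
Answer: $65536$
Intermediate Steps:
$S{\left(O \right)} = -8$
$G{\left(K,q \right)} = - 4 K + 2 q$
$h{\left(o \right)} = -2$ ($h{\left(o \right)} = -3 + 1 = -2$)
$N = 25$
$I{\left(W,L \right)} = -16 - 4 L$ ($I{\left(W,L \right)} = - 4 L + 2 \left(-8\right) = - 4 L - 16 = -16 - 4 L$)
$\left(I{\left(h{\left(0 \right)},N \right)} - 140\right)^{2} = \left(\left(-16 - 100\right) - 140\right)^{2} = \left(-116 - 140\right)^{2} = \left(-256\right)^{2} = 65536$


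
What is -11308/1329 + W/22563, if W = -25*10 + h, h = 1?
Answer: -9461975/1110601 ≈ -8.5197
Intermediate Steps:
W = -249 (W = -25*10 + 1 = -250 + 1 = -249)
-11308/1329 + W/22563 = -11308/1329 - 249/22563 = -11308*1/1329 - 249*1/22563 = -11308/1329 - 83/7521 = -9461975/1110601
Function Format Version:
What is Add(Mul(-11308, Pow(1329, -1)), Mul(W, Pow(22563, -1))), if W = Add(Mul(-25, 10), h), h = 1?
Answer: Rational(-9461975, 1110601) ≈ -8.5197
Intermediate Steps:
W = -249 (W = Add(Mul(-25, 10), 1) = Add(-250, 1) = -249)
Add(Mul(-11308, Pow(1329, -1)), Mul(W, Pow(22563, -1))) = Add(Mul(-11308, Pow(1329, -1)), Mul(-249, Pow(22563, -1))) = Add(Mul(-11308, Rational(1, 1329)), Mul(-249, Rational(1, 22563))) = Add(Rational(-11308, 1329), Rational(-83, 7521)) = Rational(-9461975, 1110601)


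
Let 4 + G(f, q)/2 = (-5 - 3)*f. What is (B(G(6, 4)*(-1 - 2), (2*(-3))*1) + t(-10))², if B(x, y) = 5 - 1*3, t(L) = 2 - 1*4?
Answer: 0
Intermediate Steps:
t(L) = -2 (t(L) = 2 - 4 = -2)
G(f, q) = -8 - 16*f (G(f, q) = -8 + 2*((-5 - 3)*f) = -8 + 2*(-8*f) = -8 - 16*f)
B(x, y) = 2 (B(x, y) = 5 - 3 = 2)
(B(G(6, 4)*(-1 - 2), (2*(-3))*1) + t(-10))² = (2 - 2)² = 0² = 0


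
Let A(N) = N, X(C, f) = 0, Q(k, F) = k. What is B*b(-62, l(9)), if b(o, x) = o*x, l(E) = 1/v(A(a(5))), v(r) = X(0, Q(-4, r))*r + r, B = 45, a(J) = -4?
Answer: 1395/2 ≈ 697.50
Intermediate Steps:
v(r) = r (v(r) = 0*r + r = 0 + r = r)
l(E) = -¼ (l(E) = 1/(-4) = -¼)
B*b(-62, l(9)) = 45*(-62*(-¼)) = 45*(31/2) = 1395/2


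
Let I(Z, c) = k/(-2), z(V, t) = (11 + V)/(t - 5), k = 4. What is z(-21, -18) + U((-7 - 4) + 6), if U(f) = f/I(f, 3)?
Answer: 135/46 ≈ 2.9348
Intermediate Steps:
z(V, t) = (11 + V)/(-5 + t)
I(Z, c) = -2 (I(Z, c) = 4/(-2) = 4*(-½) = -2)
U(f) = -f/2 (U(f) = f/(-2) = f*(-½) = -f/2)
z(-21, -18) + U((-7 - 4) + 6) = (11 - 21)/(-5 - 18) - ((-7 - 4) + 6)/2 = -10/(-23) - (-11 + 6)/2 = -1/23*(-10) - ½*(-5) = 10/23 + 5/2 = 135/46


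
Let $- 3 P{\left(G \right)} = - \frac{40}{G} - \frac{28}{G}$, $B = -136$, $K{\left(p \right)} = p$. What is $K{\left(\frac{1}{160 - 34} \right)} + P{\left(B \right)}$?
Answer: $- \frac{10}{63} \approx -0.15873$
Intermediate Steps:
$P{\left(G \right)} = \frac{68}{3 G}$ ($P{\left(G \right)} = - \frac{- \frac{40}{G} - \frac{28}{G}}{3} = - \frac{\left(-68\right) \frac{1}{G}}{3} = \frac{68}{3 G}$)
$K{\left(\frac{1}{160 - 34} \right)} + P{\left(B \right)} = \frac{1}{160 - 34} + \frac{68}{3 \left(-136\right)} = \frac{1}{126} + \frac{68}{3} \left(- \frac{1}{136}\right) = \frac{1}{126} - \frac{1}{6} = - \frac{10}{63}$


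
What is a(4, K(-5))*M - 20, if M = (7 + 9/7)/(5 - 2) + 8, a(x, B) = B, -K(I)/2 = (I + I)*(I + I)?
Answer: -45620/21 ≈ -2172.4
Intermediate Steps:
K(I) = -8*I**2 (K(I) = -2*(I + I)*(I + I) = -2*2*I*2*I = -8*I**2)
M = 226/21 (M = (7 + 9*(1/7))/3 + 8 = (7 + 9/7)*(1/3) + 8 = (58/7)*(1/3) + 8 = 58/21 + 8 = 226/21 ≈ 10.762)
a(4, K(-5))*M - 20 = -8*(-5)**2*(226/21) - 20 = -8*25*(226/21) - 20 = -200*226/21 - 20 = -45200/21 - 20 = -45620/21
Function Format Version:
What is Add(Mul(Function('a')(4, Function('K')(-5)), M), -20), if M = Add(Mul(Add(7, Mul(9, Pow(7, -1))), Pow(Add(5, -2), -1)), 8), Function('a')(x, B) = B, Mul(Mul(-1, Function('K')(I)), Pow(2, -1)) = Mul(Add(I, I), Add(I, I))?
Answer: Rational(-45620, 21) ≈ -2172.4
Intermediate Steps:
Function('K')(I) = Mul(-8, Pow(I, 2)) (Function('K')(I) = Mul(-2, Mul(Add(I, I), Add(I, I))) = Mul(-2, Mul(Mul(2, I), Mul(2, I))) = Mul(-2, Mul(4, Pow(I, 2))) = Mul(-8, Pow(I, 2)))
M = Rational(226, 21) (M = Add(Mul(Add(7, Mul(9, Rational(1, 7))), Pow(3, -1)), 8) = Add(Mul(Add(7, Rational(9, 7)), Rational(1, 3)), 8) = Add(Mul(Rational(58, 7), Rational(1, 3)), 8) = Add(Rational(58, 21), 8) = Rational(226, 21) ≈ 10.762)
Add(Mul(Function('a')(4, Function('K')(-5)), M), -20) = Add(Mul(Mul(-8, Pow(-5, 2)), Rational(226, 21)), -20) = Add(Mul(Mul(-8, 25), Rational(226, 21)), -20) = Add(Mul(-200, Rational(226, 21)), -20) = Add(Rational(-45200, 21), -20) = Rational(-45620, 21)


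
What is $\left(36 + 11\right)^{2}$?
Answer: $2209$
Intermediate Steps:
$\left(36 + 11\right)^{2} = 47^{2} = 2209$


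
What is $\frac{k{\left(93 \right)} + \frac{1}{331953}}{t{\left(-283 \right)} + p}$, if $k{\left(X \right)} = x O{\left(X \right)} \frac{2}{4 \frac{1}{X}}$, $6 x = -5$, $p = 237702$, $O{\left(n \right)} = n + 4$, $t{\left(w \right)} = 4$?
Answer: $- \frac{4990913351}{315628879272} \approx -0.015813$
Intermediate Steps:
$O{\left(n \right)} = 4 + n$
$x = - \frac{5}{6}$ ($x = \frac{1}{6} \left(-5\right) = - \frac{5}{6} \approx -0.83333$)
$k{\left(X \right)} = \frac{X \left(- \frac{10}{3} - \frac{5 X}{6}\right)}{2}$ ($k{\left(X \right)} = - \frac{5 \left(4 + X\right)}{6} \frac{2}{4 \frac{1}{X}} = \left(- \frac{10}{3} - \frac{5 X}{6}\right) 2 \frac{X}{4} = \left(- \frac{10}{3} - \frac{5 X}{6}\right) \frac{X}{2} = \frac{X \left(- \frac{10}{3} - \frac{5 X}{6}\right)}{2}$)
$\frac{k{\left(93 \right)} + \frac{1}{331953}}{t{\left(-283 \right)} + p} = \frac{\left(- \frac{5}{12}\right) 93 \left(4 + 93\right) + \frac{1}{331953}}{4 + 237702} = \frac{\left(- \frac{5}{12}\right) 93 \cdot 97 + \frac{1}{331953}}{237706} = \left(- \frac{15035}{4} + \frac{1}{331953}\right) \frac{1}{237706} = \left(- \frac{4990913351}{1327812}\right) \frac{1}{237706} = - \frac{4990913351}{315628879272}$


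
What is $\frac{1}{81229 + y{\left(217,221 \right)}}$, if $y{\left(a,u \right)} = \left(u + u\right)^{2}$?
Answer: $\frac{1}{276593} \approx 3.6154 \cdot 10^{-6}$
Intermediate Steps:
$y{\left(a,u \right)} = 4 u^{2}$ ($y{\left(a,u \right)} = \left(2 u\right)^{2} = 4 u^{2}$)
$\frac{1}{81229 + y{\left(217,221 \right)}} = \frac{1}{81229 + 4 \cdot 221^{2}} = \frac{1}{81229 + 4 \cdot 48841} = \frac{1}{81229 + 195364} = \frac{1}{276593}$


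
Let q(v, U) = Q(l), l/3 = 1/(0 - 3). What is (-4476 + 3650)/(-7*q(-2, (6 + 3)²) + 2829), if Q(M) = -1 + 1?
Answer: -826/2829 ≈ -0.29198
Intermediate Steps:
l = -1 (l = 3/(0 - 3) = 3/(-3) = 3*(-⅓) = -1)
Q(M) = 0
q(v, U) = 0
(-4476 + 3650)/(-7*q(-2, (6 + 3)²) + 2829) = (-4476 + 3650)/(-7*0 + 2829) = -826/(0 + 2829) = -826/2829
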